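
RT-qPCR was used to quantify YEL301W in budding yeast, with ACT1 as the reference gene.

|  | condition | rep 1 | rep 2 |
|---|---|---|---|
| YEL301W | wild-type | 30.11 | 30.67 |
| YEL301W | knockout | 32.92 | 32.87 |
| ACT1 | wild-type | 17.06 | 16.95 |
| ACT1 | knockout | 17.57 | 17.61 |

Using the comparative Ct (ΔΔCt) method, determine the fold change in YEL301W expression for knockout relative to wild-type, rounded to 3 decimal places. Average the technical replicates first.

Mean Ct: YEL301W wild-type 30.390; YEL301W knockout 32.895; ACT1 wild-type 17.005; ACT1 knockout 17.590
ΔCt(wild-type) = 30.390 − 17.005 = 13.385
ΔCt(knockout) = 32.895 − 17.590 = 15.305
ΔΔCt = 15.305 − 13.385 = 1.920
Fold change = 2^(−1.920) = 0.2643

0.264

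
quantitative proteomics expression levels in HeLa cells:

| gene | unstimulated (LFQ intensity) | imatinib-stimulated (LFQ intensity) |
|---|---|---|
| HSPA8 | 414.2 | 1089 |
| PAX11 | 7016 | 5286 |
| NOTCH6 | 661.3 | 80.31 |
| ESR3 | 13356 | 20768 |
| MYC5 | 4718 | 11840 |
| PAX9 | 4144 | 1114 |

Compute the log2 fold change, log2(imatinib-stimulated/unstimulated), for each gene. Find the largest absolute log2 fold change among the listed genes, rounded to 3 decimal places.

log2(1089/414.2) = 1.395  (HSPA8)
log2(5286/7016) = -0.408  (PAX11)
log2(80.31/661.3) = -3.042  (NOTCH6)
log2(20768/13356) = 0.637  (ESR3)
log2(11840/4718) = 1.327  (MYC5)
log2(1114/4144) = -1.895  (PAX9)
The largest magnitude belongs to NOTCH6.

3.042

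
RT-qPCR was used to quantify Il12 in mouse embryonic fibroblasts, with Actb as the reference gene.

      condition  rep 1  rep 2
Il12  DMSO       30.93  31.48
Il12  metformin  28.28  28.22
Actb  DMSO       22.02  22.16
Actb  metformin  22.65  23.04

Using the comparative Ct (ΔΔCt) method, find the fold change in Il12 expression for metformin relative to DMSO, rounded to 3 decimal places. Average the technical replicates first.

13.086

Mean Ct: Il12 DMSO 31.205; Il12 metformin 28.250; Actb DMSO 22.090; Actb metformin 22.845
ΔCt(DMSO) = 31.205 − 22.090 = 9.115
ΔCt(metformin) = 28.250 − 22.845 = 5.405
ΔΔCt = 5.405 − 9.115 = -3.710
Fold change = 2^(−(-3.710)) = 2^3.710 = 13.0864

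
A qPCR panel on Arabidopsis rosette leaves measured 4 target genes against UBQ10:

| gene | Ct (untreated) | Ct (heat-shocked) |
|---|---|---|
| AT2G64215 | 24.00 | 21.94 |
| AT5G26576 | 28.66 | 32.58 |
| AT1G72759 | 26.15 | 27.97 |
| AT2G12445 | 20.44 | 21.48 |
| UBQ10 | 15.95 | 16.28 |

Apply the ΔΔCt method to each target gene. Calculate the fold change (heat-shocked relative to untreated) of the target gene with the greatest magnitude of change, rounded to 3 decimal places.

AT2G64215: ΔΔCt = (21.94−16.28) − (24.00−15.95) = 5.66 − 8.05 = -2.39; fold change = 2^2.39 = 5.242
AT5G26576: ΔΔCt = (32.58−16.28) − (28.66−15.95) = 16.30 − 12.71 = 3.59; fold change = 2^-3.59 = 0.083
AT1G72759: ΔΔCt = (27.97−16.28) − (26.15−15.95) = 11.69 − 10.20 = 1.49; fold change = 2^-1.49 = 0.356
AT2G12445: ΔΔCt = (21.48−16.28) − (20.44−15.95) = 5.20 − 4.49 = 0.71; fold change = 2^-0.71 = 0.611
AT5G26576 has the largest |ΔΔCt| = 3.59.

0.083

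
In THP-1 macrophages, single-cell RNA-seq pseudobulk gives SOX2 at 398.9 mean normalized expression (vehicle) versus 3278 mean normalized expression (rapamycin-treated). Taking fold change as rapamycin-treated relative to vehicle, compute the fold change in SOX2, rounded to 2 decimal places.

8.22

Fold change = 3278 / 398.9 = 8.218
SOX2 is upregulated.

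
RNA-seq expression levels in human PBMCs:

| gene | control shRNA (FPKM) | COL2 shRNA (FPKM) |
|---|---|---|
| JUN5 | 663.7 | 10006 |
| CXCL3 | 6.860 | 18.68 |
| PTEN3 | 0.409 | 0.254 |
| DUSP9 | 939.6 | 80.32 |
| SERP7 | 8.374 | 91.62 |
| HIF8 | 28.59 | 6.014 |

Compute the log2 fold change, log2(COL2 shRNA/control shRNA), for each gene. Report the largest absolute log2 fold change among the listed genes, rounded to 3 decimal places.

3.914

log2(10006/663.7) = 3.914  (JUN5)
log2(18.68/6.860) = 1.445  (CXCL3)
log2(0.254/0.409) = -0.687  (PTEN3)
log2(80.32/939.6) = -3.548  (DUSP9)
log2(91.62/8.374) = 3.452  (SERP7)
log2(6.014/28.59) = -2.249  (HIF8)
The largest magnitude belongs to JUN5.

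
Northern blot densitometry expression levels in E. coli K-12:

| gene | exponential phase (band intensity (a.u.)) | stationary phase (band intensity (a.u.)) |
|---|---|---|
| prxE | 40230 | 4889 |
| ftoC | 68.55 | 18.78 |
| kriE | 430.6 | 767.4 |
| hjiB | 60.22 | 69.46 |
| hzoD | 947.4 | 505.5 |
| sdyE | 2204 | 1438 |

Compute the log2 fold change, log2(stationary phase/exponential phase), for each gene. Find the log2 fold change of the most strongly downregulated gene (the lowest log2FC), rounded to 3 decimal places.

log2(4889/40230) = -3.041  (prxE)
log2(18.78/68.55) = -1.868  (ftoC)
log2(767.4/430.6) = 0.834  (kriE)
log2(69.46/60.22) = 0.206  (hjiB)
log2(505.5/947.4) = -0.906  (hzoD)
log2(1438/2204) = -0.616  (sdyE)
prxE is most strongly downregulated.

-3.041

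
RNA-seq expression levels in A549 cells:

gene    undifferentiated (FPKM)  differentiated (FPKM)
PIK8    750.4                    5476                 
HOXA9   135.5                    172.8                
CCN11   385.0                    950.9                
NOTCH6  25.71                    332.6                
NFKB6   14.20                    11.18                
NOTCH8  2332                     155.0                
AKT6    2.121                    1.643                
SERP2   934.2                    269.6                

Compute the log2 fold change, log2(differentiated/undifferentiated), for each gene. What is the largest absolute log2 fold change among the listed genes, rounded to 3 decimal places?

3.911

log2(5476/750.4) = 2.867  (PIK8)
log2(172.8/135.5) = 0.351  (HOXA9)
log2(950.9/385.0) = 1.304  (CCN11)
log2(332.6/25.71) = 3.693  (NOTCH6)
log2(11.18/14.20) = -0.345  (NFKB6)
log2(155.0/2332) = -3.911  (NOTCH8)
log2(1.643/2.121) = -0.368  (AKT6)
log2(269.6/934.2) = -1.793  (SERP2)
The largest magnitude belongs to NOTCH8.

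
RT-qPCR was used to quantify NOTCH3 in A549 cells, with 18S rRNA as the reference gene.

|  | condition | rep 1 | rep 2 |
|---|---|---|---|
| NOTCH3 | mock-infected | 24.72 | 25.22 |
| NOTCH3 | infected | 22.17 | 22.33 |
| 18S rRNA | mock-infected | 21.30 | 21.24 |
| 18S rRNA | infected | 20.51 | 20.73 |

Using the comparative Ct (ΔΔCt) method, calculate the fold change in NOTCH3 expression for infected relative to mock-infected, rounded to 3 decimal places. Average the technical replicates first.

4.199

Mean Ct: NOTCH3 mock-infected 24.970; NOTCH3 infected 22.250; 18S rRNA mock-infected 21.270; 18S rRNA infected 20.620
ΔCt(mock-infected) = 24.970 − 21.270 = 3.700
ΔCt(infected) = 22.250 − 20.620 = 1.630
ΔΔCt = 1.630 − 3.700 = -2.070
Fold change = 2^(−(-2.070)) = 2^2.070 = 4.1989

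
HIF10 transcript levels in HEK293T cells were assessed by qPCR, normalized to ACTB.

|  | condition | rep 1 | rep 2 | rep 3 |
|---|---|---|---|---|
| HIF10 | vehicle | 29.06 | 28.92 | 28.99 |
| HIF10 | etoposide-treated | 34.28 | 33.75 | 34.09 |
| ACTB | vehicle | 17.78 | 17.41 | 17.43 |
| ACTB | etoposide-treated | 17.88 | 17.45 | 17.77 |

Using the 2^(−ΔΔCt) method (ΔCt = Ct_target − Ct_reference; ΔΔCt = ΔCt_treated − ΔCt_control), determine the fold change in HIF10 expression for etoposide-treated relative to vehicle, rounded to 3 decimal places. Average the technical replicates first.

Mean Ct: HIF10 vehicle 28.990; HIF10 etoposide-treated 34.040; ACTB vehicle 17.540; ACTB etoposide-treated 17.700
ΔCt(vehicle) = 28.990 − 17.540 = 11.450
ΔCt(etoposide-treated) = 34.040 − 17.700 = 16.340
ΔΔCt = 16.340 − 11.450 = 4.890
Fold change = 2^(−4.890) = 0.0337

0.034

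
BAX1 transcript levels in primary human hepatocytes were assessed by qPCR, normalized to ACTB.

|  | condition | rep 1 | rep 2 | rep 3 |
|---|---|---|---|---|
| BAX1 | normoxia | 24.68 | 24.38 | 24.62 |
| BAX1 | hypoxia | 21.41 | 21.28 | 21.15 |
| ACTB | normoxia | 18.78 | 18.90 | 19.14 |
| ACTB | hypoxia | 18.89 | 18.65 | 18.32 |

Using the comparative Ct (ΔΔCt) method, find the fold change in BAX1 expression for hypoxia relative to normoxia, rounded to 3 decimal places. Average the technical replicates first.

7.781

Mean Ct: BAX1 normoxia 24.560; BAX1 hypoxia 21.280; ACTB normoxia 18.940; ACTB hypoxia 18.620
ΔCt(normoxia) = 24.560 − 18.940 = 5.620
ΔCt(hypoxia) = 21.280 − 18.620 = 2.660
ΔΔCt = 2.660 − 5.620 = -2.960
Fold change = 2^(−(-2.960)) = 2^2.960 = 7.7812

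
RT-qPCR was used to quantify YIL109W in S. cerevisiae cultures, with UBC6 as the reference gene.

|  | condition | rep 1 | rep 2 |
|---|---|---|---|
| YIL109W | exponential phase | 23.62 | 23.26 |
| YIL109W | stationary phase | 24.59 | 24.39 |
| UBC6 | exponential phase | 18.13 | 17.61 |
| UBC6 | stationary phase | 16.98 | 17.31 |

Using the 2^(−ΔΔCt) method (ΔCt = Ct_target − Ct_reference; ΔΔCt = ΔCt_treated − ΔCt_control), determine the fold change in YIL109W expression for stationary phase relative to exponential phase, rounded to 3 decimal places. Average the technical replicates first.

0.292

Mean Ct: YIL109W exponential phase 23.440; YIL109W stationary phase 24.490; UBC6 exponential phase 17.870; UBC6 stationary phase 17.145
ΔCt(exponential phase) = 23.440 − 17.870 = 5.570
ΔCt(stationary phase) = 24.490 − 17.145 = 7.345
ΔΔCt = 7.345 − 5.570 = 1.775
Fold change = 2^(−1.775) = 0.2922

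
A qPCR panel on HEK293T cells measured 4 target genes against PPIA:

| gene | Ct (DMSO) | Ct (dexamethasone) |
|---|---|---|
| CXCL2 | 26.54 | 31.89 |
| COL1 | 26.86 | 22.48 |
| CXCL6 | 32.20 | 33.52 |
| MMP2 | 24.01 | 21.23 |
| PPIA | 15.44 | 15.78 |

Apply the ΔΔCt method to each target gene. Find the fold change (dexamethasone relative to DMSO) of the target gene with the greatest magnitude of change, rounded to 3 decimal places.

CXCL2: ΔΔCt = (31.89−15.78) − (26.54−15.44) = 16.11 − 11.10 = 5.01; fold change = 2^-5.01 = 0.031
COL1: ΔΔCt = (22.48−15.78) − (26.86−15.44) = 6.70 − 11.42 = -4.72; fold change = 2^4.72 = 26.355
CXCL6: ΔΔCt = (33.52−15.78) − (32.20−15.44) = 17.74 − 16.76 = 0.98; fold change = 2^-0.98 = 0.507
MMP2: ΔΔCt = (21.23−15.78) − (24.01−15.44) = 5.45 − 8.57 = -3.12; fold change = 2^3.12 = 8.694
CXCL2 has the largest |ΔΔCt| = 5.01.

0.031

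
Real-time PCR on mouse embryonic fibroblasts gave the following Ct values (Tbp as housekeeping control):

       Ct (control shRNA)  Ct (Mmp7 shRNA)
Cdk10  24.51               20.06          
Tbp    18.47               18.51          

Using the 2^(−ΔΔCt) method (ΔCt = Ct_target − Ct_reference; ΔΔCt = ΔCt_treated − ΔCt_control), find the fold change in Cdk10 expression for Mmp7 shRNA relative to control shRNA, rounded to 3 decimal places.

22.471

ΔCt(control shRNA) = 24.510 − 18.470 = 6.040
ΔCt(Mmp7 shRNA) = 20.060 − 18.510 = 1.550
ΔΔCt = 1.550 − 6.040 = -4.490
Fold change = 2^(−(-4.490)) = 2^4.490 = 22.4711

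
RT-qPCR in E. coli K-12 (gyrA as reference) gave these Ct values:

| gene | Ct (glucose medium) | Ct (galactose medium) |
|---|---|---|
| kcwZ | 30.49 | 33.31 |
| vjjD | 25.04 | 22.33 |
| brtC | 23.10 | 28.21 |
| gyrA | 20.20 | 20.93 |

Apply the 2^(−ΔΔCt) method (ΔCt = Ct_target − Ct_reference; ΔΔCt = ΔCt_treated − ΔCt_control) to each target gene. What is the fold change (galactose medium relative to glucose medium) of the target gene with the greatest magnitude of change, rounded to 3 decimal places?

kcwZ: ΔΔCt = (33.31−20.93) − (30.49−20.20) = 12.38 − 10.29 = 2.09; fold change = 2^-2.09 = 0.235
vjjD: ΔΔCt = (22.33−20.93) − (25.04−20.20) = 1.40 − 4.84 = -3.44; fold change = 2^3.44 = 10.853
brtC: ΔΔCt = (28.21−20.93) − (23.10−20.20) = 7.28 − 2.90 = 4.38; fold change = 2^-4.38 = 0.048
brtC has the largest |ΔΔCt| = 4.38.

0.048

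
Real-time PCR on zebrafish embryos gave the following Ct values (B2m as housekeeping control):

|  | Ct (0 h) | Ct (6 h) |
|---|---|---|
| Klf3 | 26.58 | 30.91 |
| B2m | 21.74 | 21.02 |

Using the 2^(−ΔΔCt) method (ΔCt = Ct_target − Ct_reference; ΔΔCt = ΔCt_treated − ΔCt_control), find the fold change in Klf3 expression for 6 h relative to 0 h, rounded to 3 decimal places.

ΔCt(0 h) = 26.580 − 21.740 = 4.840
ΔCt(6 h) = 30.910 − 21.020 = 9.890
ΔΔCt = 9.890 − 4.840 = 5.050
Fold change = 2^(−5.050) = 0.0302

0.030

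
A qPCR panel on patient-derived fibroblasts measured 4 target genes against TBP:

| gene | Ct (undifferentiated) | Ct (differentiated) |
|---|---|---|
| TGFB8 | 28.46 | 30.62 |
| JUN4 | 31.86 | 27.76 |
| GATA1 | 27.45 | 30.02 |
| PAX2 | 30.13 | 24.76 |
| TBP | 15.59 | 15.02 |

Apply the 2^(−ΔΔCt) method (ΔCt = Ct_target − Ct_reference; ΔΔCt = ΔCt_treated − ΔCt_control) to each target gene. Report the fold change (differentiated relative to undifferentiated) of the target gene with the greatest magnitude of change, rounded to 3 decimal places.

27.858

TGFB8: ΔΔCt = (30.62−15.02) − (28.46−15.59) = 15.60 − 12.87 = 2.73; fold change = 2^-2.73 = 0.151
JUN4: ΔΔCt = (27.76−15.02) − (31.86−15.59) = 12.74 − 16.27 = -3.53; fold change = 2^3.53 = 11.551
GATA1: ΔΔCt = (30.02−15.02) − (27.45−15.59) = 15.00 − 11.86 = 3.14; fold change = 2^-3.14 = 0.113
PAX2: ΔΔCt = (24.76−15.02) − (30.13−15.59) = 9.74 − 14.54 = -4.80; fold change = 2^4.80 = 27.858
PAX2 has the largest |ΔΔCt| = 4.80.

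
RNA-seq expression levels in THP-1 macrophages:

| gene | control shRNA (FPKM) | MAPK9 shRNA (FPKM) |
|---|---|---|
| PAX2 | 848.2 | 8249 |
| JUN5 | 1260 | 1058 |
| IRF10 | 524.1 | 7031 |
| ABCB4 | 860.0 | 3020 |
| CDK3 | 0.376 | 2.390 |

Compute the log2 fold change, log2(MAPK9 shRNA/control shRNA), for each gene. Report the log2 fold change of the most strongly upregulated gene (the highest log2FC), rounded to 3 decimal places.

3.746

log2(8249/848.2) = 3.282  (PAX2)
log2(1058/1260) = -0.252  (JUN5)
log2(7031/524.1) = 3.746  (IRF10)
log2(3020/860.0) = 1.812  (ABCB4)
log2(2.390/0.376) = 2.668  (CDK3)
IRF10 is most strongly upregulated.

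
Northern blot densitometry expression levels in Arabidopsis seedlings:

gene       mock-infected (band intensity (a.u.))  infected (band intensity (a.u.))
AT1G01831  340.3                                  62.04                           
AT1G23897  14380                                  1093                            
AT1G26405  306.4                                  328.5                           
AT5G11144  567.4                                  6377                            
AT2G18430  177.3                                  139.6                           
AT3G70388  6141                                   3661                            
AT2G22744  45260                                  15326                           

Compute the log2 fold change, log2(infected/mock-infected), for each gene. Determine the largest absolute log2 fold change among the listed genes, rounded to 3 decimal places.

log2(62.04/340.3) = -2.456  (AT1G01831)
log2(1093/14380) = -3.718  (AT1G23897)
log2(328.5/306.4) = 0.100  (AT1G26405)
log2(6377/567.4) = 3.490  (AT5G11144)
log2(139.6/177.3) = -0.345  (AT2G18430)
log2(3661/6141) = -0.746  (AT3G70388)
log2(15326/45260) = -1.562  (AT2G22744)
The largest magnitude belongs to AT1G23897.

3.718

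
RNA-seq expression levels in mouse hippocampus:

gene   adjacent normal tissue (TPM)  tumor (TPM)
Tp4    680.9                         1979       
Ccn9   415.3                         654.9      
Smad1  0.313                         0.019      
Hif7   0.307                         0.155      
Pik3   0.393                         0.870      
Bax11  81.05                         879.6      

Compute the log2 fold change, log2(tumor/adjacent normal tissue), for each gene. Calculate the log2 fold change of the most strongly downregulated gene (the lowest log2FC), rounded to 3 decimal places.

log2(1979/680.9) = 1.539  (Tp4)
log2(654.9/415.3) = 0.657  (Ccn9)
log2(0.019/0.313) = -4.042  (Smad1)
log2(0.155/0.307) = -0.986  (Hif7)
log2(0.870/0.393) = 1.146  (Pik3)
log2(879.6/81.05) = 3.440  (Bax11)
Smad1 is most strongly downregulated.

-4.042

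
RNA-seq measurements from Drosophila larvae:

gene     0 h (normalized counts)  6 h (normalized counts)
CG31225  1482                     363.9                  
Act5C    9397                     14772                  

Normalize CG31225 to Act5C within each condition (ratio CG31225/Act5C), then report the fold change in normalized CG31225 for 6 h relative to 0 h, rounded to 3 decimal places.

0.156

CG31225/Act5C (0 h) = 1482 / 9397 = 0.15771
CG31225/Act5C (6 h) = 363.9 / 14772 = 0.024634
Fold change = 0.024634 / 0.15771 = 0.1562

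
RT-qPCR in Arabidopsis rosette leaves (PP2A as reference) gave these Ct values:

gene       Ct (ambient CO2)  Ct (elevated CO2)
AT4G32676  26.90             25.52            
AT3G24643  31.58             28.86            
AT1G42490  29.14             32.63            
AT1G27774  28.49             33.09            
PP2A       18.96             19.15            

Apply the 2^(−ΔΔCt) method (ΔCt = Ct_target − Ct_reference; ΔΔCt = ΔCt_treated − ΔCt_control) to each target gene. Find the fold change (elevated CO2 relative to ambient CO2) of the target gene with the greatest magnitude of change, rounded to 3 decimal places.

0.047

AT4G32676: ΔΔCt = (25.52−19.15) − (26.90−18.96) = 6.37 − 7.94 = -1.57; fold change = 2^1.57 = 2.969
AT3G24643: ΔΔCt = (28.86−19.15) − (31.58−18.96) = 9.71 − 12.62 = -2.91; fold change = 2^2.91 = 7.516
AT1G42490: ΔΔCt = (32.63−19.15) − (29.14−18.96) = 13.48 − 10.18 = 3.30; fold change = 2^-3.30 = 0.102
AT1G27774: ΔΔCt = (33.09−19.15) − (28.49−18.96) = 13.94 − 9.53 = 4.41; fold change = 2^-4.41 = 0.047
AT1G27774 has the largest |ΔΔCt| = 4.41.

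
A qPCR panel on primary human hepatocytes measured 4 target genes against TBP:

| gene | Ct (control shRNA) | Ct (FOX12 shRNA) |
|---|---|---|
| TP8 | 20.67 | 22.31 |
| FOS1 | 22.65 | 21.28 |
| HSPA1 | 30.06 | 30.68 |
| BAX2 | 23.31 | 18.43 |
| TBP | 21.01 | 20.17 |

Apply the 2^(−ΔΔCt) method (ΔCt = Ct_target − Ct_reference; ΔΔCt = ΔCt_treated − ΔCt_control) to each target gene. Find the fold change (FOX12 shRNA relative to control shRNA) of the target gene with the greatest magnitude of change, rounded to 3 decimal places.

16.450

TP8: ΔΔCt = (22.31−20.17) − (20.67−21.01) = 2.14 − (-0.34) = 2.48; fold change = 2^-2.48 = 0.179
FOS1: ΔΔCt = (21.28−20.17) − (22.65−21.01) = 1.11 − 1.64 = -0.53; fold change = 2^0.53 = 1.444
HSPA1: ΔΔCt = (30.68−20.17) − (30.06−21.01) = 10.51 − 9.05 = 1.46; fold change = 2^-1.46 = 0.363
BAX2: ΔΔCt = (18.43−20.17) − (23.31−21.01) = -1.74 − 2.30 = -4.04; fold change = 2^4.04 = 16.450
BAX2 has the largest |ΔΔCt| = 4.04.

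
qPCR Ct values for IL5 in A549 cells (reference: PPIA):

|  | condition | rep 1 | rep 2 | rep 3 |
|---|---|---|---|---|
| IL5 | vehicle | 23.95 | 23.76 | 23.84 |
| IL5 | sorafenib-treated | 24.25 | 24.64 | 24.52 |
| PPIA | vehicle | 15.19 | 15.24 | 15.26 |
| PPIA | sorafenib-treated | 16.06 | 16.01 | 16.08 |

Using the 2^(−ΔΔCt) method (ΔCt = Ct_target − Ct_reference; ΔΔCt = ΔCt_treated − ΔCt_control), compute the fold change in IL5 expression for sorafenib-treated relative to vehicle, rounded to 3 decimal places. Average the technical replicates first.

1.149

Mean Ct: IL5 vehicle 23.850; IL5 sorafenib-treated 24.470; PPIA vehicle 15.230; PPIA sorafenib-treated 16.050
ΔCt(vehicle) = 23.850 − 15.230 = 8.620
ΔCt(sorafenib-treated) = 24.470 − 16.050 = 8.420
ΔΔCt = 8.420 − 8.620 = -0.200
Fold change = 2^(−(-0.200)) = 2^0.200 = 1.1487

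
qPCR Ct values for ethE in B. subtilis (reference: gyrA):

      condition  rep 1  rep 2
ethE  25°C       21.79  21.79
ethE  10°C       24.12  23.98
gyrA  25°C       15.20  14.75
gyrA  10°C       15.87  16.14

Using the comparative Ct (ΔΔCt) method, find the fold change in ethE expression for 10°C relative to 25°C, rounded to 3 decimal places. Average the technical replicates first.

Mean Ct: ethE 25°C 21.790; ethE 10°C 24.050; gyrA 25°C 14.975; gyrA 10°C 16.005
ΔCt(25°C) = 21.790 − 14.975 = 6.815
ΔCt(10°C) = 24.050 − 16.005 = 8.045
ΔΔCt = 8.045 − 6.815 = 1.230
Fold change = 2^(−1.230) = 0.4263

0.426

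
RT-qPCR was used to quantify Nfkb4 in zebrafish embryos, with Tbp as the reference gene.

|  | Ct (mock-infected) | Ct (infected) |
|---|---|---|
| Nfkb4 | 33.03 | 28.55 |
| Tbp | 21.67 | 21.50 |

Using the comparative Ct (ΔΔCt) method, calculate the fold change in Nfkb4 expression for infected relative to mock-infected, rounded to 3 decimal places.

ΔCt(mock-infected) = 33.030 − 21.670 = 11.360
ΔCt(infected) = 28.550 − 21.500 = 7.050
ΔΔCt = 7.050 − 11.360 = -4.310
Fold change = 2^(−(-4.310)) = 2^4.310 = 19.8353

19.835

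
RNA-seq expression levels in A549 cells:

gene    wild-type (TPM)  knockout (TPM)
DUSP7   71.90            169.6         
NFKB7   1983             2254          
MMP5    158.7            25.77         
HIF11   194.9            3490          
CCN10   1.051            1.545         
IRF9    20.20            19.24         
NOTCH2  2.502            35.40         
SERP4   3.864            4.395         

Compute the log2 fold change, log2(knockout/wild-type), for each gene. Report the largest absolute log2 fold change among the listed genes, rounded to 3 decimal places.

4.162

log2(169.6/71.90) = 1.238  (DUSP7)
log2(2254/1983) = 0.185  (NFKB7)
log2(25.77/158.7) = -2.623  (MMP5)
log2(3490/194.9) = 4.162  (HIF11)
log2(1.545/1.051) = 0.556  (CCN10)
log2(19.24/20.20) = -0.070  (IRF9)
log2(35.40/2.502) = 3.823  (NOTCH2)
log2(4.395/3.864) = 0.186  (SERP4)
The largest magnitude belongs to HIF11.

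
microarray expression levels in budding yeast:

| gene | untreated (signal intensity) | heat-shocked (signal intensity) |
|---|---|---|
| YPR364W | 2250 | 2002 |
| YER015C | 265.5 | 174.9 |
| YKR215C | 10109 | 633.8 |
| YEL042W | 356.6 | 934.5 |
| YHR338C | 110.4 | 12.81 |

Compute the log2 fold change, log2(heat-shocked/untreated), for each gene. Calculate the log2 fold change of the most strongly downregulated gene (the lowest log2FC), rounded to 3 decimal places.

log2(2002/2250) = -0.168  (YPR364W)
log2(174.9/265.5) = -0.602  (YER015C)
log2(633.8/10109) = -3.995  (YKR215C)
log2(934.5/356.6) = 1.390  (YEL042W)
log2(12.81/110.4) = -3.107  (YHR338C)
YKR215C is most strongly downregulated.

-3.995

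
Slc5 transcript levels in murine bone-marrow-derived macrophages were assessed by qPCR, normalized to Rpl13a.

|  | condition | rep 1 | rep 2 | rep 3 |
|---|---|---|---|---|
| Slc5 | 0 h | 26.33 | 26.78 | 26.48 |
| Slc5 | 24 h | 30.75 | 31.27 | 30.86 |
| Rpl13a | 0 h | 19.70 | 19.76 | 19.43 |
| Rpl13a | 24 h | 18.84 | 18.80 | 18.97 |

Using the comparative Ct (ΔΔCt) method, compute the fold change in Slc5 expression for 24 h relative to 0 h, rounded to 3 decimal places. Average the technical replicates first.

0.027

Mean Ct: Slc5 0 h 26.530; Slc5 24 h 30.960; Rpl13a 0 h 19.630; Rpl13a 24 h 18.870
ΔCt(0 h) = 26.530 − 19.630 = 6.900
ΔCt(24 h) = 30.960 − 18.870 = 12.090
ΔΔCt = 12.090 − 6.900 = 5.190
Fold change = 2^(−5.190) = 0.0274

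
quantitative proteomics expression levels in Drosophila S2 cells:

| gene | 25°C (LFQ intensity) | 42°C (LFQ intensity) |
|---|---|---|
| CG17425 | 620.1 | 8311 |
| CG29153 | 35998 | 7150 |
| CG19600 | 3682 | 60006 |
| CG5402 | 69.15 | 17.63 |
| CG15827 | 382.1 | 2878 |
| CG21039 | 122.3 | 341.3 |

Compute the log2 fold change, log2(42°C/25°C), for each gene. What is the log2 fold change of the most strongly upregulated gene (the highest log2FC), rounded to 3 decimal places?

log2(8311/620.1) = 3.744  (CG17425)
log2(7150/35998) = -2.332  (CG29153)
log2(60006/3682) = 4.027  (CG19600)
log2(17.63/69.15) = -1.972  (CG5402)
log2(2878/382.1) = 2.913  (CG15827)
log2(341.3/122.3) = 1.481  (CG21039)
CG19600 is most strongly upregulated.

4.027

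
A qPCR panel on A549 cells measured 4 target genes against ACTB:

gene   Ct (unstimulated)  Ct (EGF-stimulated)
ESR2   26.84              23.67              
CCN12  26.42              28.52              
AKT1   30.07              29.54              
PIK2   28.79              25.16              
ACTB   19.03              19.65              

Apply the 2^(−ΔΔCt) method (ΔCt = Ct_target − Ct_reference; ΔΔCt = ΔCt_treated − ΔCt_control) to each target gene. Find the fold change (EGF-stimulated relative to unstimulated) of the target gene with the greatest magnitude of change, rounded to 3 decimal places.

ESR2: ΔΔCt = (23.67−19.65) − (26.84−19.03) = 4.02 − 7.81 = -3.79; fold change = 2^3.79 = 13.833
CCN12: ΔΔCt = (28.52−19.65) − (26.42−19.03) = 8.87 − 7.39 = 1.48; fold change = 2^-1.48 = 0.358
AKT1: ΔΔCt = (29.54−19.65) − (30.07−19.03) = 9.89 − 11.04 = -1.15; fold change = 2^1.15 = 2.219
PIK2: ΔΔCt = (25.16−19.65) − (28.79−19.03) = 5.51 − 9.76 = -4.25; fold change = 2^4.25 = 19.027
PIK2 has the largest |ΔΔCt| = 4.25.

19.027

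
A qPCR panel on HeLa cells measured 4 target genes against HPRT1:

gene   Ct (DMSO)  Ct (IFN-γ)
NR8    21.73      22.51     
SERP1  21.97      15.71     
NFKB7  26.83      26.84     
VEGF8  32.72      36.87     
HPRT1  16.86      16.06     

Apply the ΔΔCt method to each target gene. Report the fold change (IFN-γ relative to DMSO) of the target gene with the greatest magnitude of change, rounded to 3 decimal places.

44.017

NR8: ΔΔCt = (22.51−16.06) − (21.73−16.86) = 6.45 − 4.87 = 1.58; fold change = 2^-1.58 = 0.334
SERP1: ΔΔCt = (15.71−16.06) − (21.97−16.86) = -0.35 − 5.11 = -5.46; fold change = 2^5.46 = 44.017
NFKB7: ΔΔCt = (26.84−16.06) − (26.83−16.86) = 10.78 − 9.97 = 0.81; fold change = 2^-0.81 = 0.570
VEGF8: ΔΔCt = (36.87−16.06) − (32.72−16.86) = 20.81 − 15.86 = 4.95; fold change = 2^-4.95 = 0.032
SERP1 has the largest |ΔΔCt| = 5.46.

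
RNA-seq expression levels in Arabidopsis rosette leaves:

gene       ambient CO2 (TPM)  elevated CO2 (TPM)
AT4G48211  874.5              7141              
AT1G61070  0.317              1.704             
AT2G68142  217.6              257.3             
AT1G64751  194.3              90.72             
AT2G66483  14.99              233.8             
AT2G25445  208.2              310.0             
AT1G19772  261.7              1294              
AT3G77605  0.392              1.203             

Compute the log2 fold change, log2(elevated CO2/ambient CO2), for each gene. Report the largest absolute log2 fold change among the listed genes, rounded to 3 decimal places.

3.963

log2(7141/874.5) = 3.030  (AT4G48211)
log2(1.704/0.317) = 2.426  (AT1G61070)
log2(257.3/217.6) = 0.242  (AT2G68142)
log2(90.72/194.3) = -1.099  (AT1G64751)
log2(233.8/14.99) = 3.963  (AT2G66483)
log2(310.0/208.2) = 0.574  (AT2G25445)
log2(1294/261.7) = 2.306  (AT1G19772)
log2(1.203/0.392) = 1.618  (AT3G77605)
The largest magnitude belongs to AT2G66483.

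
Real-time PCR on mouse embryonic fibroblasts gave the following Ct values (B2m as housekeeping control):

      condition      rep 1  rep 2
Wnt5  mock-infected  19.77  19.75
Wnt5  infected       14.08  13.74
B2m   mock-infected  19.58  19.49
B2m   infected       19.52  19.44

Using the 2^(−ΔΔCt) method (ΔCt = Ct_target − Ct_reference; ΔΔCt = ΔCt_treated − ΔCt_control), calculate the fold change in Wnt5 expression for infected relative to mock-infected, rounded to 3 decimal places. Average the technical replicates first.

Mean Ct: Wnt5 mock-infected 19.760; Wnt5 infected 13.910; B2m mock-infected 19.535; B2m infected 19.480
ΔCt(mock-infected) = 19.760 − 19.535 = 0.225
ΔCt(infected) = 13.910 − 19.480 = -5.570
ΔΔCt = -5.570 − 0.225 = -5.795
Fold change = 2^(−(-5.795)) = 2^5.795 = 55.5225

55.522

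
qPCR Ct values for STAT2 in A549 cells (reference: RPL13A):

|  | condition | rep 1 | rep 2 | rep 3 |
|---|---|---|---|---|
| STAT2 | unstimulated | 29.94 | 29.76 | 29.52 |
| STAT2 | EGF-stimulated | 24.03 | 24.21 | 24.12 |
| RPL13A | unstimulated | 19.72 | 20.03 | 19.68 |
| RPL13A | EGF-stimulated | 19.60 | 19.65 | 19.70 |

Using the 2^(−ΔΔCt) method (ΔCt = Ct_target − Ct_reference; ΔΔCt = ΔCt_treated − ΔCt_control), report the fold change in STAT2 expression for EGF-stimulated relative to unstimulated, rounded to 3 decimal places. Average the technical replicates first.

44.017

Mean Ct: STAT2 unstimulated 29.740; STAT2 EGF-stimulated 24.120; RPL13A unstimulated 19.810; RPL13A EGF-stimulated 19.650
ΔCt(unstimulated) = 29.740 − 19.810 = 9.930
ΔCt(EGF-stimulated) = 24.120 − 19.650 = 4.470
ΔΔCt = 4.470 − 9.930 = -5.460
Fold change = 2^(−(-5.460)) = 2^5.460 = 44.0173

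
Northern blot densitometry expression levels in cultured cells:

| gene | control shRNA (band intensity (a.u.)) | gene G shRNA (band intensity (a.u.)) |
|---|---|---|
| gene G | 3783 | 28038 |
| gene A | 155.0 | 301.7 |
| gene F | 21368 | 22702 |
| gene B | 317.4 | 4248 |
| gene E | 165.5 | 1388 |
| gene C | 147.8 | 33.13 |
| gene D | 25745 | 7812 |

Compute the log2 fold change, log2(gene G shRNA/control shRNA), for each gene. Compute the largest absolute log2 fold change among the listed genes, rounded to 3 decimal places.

log2(28038/3783) = 2.890  (gene G)
log2(301.7/155.0) = 0.961  (gene A)
log2(22702/21368) = 0.087  (gene F)
log2(4248/317.4) = 3.742  (gene B)
log2(1388/165.5) = 3.068  (gene E)
log2(33.13/147.8) = -2.157  (gene C)
log2(7812/25745) = -1.721  (gene D)
The largest magnitude belongs to gene B.

3.742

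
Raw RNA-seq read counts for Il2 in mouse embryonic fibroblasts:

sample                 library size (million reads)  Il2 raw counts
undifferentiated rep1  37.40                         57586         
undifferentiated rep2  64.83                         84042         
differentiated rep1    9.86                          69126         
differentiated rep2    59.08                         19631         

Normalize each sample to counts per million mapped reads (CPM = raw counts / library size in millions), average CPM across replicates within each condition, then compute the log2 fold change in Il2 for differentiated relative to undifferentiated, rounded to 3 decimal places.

1.372

CPM(undifferentiated rep1) = 57586 / 37.40 = 1539.7326
CPM(undifferentiated rep2) = 84042 / 64.83 = 1296.3443
CPM(differentiated rep1) = 69126 / 9.86 = 7010.7505
CPM(differentiated rep2) = 19631 / 59.08 = 332.2783
mean CPM(undifferentiated) = 1418.0385; mean CPM(differentiated) = 3671.5144
Fold change = 3671.5144 / 1418.0385 = 2.58915
log2(2.58915) = 1.3725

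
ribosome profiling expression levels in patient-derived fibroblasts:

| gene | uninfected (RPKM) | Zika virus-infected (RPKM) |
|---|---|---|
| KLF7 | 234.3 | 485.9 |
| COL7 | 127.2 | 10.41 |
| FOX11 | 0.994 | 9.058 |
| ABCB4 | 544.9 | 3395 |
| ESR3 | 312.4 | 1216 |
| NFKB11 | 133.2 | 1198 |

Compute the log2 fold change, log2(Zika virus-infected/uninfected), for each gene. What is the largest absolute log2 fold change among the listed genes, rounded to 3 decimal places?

3.611

log2(485.9/234.3) = 1.052  (KLF7)
log2(10.41/127.2) = -3.611  (COL7)
log2(9.058/0.994) = 3.188  (FOX11)
log2(3395/544.9) = 2.639  (ABCB4)
log2(1216/312.4) = 1.961  (ESR3)
log2(1198/133.2) = 3.169  (NFKB11)
The largest magnitude belongs to COL7.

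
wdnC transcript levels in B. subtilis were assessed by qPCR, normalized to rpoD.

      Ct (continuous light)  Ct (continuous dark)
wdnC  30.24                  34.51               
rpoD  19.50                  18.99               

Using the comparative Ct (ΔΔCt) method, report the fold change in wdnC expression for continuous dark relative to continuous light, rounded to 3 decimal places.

0.036

ΔCt(continuous light) = 30.240 − 19.500 = 10.740
ΔCt(continuous dark) = 34.510 − 18.990 = 15.520
ΔΔCt = 15.520 − 10.740 = 4.780
Fold change = 2^(−4.780) = 0.0364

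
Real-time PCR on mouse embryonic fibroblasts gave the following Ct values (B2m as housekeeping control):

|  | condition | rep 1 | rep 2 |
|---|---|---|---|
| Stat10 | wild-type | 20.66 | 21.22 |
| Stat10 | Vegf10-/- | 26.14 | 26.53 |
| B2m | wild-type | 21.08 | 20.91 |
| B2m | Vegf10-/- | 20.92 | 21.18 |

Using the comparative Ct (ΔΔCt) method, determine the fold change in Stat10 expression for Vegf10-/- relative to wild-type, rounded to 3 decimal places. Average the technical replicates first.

Mean Ct: Stat10 wild-type 20.940; Stat10 Vegf10-/- 26.335; B2m wild-type 20.995; B2m Vegf10-/- 21.050
ΔCt(wild-type) = 20.940 − 20.995 = -0.055
ΔCt(Vegf10-/-) = 26.335 − 21.050 = 5.285
ΔΔCt = 5.285 − (-0.055) = 5.340
Fold change = 2^(−5.340) = 0.0247

0.025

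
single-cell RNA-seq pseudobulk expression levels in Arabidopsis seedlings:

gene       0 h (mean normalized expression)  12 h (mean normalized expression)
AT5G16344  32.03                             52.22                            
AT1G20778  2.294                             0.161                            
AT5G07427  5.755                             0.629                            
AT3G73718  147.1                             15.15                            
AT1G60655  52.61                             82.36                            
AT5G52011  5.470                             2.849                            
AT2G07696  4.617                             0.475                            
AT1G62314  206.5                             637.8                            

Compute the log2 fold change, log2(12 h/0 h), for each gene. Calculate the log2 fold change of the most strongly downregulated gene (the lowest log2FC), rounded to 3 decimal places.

-3.833

log2(52.22/32.03) = 0.705  (AT5G16344)
log2(0.161/2.294) = -3.833  (AT1G20778)
log2(0.629/5.755) = -3.194  (AT5G07427)
log2(15.15/147.1) = -3.279  (AT3G73718)
log2(82.36/52.61) = 0.647  (AT1G60655)
log2(2.849/5.470) = -0.941  (AT5G52011)
log2(0.475/4.617) = -3.281  (AT2G07696)
log2(637.8/206.5) = 1.627  (AT1G62314)
AT1G20778 is most strongly downregulated.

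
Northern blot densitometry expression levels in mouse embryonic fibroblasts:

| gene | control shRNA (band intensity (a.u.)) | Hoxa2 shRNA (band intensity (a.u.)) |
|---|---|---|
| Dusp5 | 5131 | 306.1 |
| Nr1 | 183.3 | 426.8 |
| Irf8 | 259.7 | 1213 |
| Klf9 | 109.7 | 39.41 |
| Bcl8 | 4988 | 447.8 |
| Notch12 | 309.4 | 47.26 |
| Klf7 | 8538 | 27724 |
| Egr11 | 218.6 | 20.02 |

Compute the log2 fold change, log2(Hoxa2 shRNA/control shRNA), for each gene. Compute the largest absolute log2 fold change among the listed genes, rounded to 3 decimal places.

4.067

log2(306.1/5131) = -4.067  (Dusp5)
log2(426.8/183.3) = 1.219  (Nr1)
log2(1213/259.7) = 2.224  (Irf8)
log2(39.41/109.7) = -1.477  (Klf9)
log2(447.8/4988) = -3.478  (Bcl8)
log2(47.26/309.4) = -2.711  (Notch12)
log2(27724/8538) = 1.699  (Klf7)
log2(20.02/218.6) = -3.449  (Egr11)
The largest magnitude belongs to Dusp5.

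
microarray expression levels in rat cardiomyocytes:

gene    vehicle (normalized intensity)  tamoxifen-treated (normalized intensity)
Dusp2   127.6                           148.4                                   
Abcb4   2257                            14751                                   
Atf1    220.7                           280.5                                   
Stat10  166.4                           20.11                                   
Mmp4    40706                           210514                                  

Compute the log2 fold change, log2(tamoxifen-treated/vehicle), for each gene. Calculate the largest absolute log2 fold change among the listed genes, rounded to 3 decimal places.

log2(148.4/127.6) = 0.218  (Dusp2)
log2(14751/2257) = 2.708  (Abcb4)
log2(280.5/220.7) = 0.346  (Atf1)
log2(20.11/166.4) = -3.049  (Stat10)
log2(210514/40706) = 2.371  (Mmp4)
The largest magnitude belongs to Stat10.

3.049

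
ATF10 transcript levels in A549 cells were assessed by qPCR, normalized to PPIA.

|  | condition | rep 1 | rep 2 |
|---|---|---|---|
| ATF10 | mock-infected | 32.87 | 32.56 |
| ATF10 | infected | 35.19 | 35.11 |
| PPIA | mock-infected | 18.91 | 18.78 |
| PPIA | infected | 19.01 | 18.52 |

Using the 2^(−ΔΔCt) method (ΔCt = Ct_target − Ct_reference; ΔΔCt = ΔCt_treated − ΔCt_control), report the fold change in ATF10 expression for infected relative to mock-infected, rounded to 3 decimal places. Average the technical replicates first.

0.175

Mean Ct: ATF10 mock-infected 32.715; ATF10 infected 35.150; PPIA mock-infected 18.845; PPIA infected 18.765
ΔCt(mock-infected) = 32.715 − 18.845 = 13.870
ΔCt(infected) = 35.150 − 18.765 = 16.385
ΔΔCt = 16.385 − 13.870 = 2.515
Fold change = 2^(−2.515) = 0.1749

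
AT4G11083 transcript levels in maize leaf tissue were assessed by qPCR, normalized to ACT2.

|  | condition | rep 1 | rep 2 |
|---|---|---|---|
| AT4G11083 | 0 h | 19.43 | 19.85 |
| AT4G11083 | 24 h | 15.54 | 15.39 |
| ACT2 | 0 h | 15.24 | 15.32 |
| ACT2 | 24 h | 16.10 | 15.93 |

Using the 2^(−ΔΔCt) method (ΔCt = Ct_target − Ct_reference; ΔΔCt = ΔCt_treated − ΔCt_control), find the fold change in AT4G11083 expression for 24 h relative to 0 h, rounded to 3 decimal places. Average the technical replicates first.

Mean Ct: AT4G11083 0 h 19.640; AT4G11083 24 h 15.465; ACT2 0 h 15.280; ACT2 24 h 16.015
ΔCt(0 h) = 19.640 − 15.280 = 4.360
ΔCt(24 h) = 15.465 − 16.015 = -0.550
ΔΔCt = -0.550 − 4.360 = -4.910
Fold change = 2^(−(-4.910)) = 2^4.910 = 30.0647

30.065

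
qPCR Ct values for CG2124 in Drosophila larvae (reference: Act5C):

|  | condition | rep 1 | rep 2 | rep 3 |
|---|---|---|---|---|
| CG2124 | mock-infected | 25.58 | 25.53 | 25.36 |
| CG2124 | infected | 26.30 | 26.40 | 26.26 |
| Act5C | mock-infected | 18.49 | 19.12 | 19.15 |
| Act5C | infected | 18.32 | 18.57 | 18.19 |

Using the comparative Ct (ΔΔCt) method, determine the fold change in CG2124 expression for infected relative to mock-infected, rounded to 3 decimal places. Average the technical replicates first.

0.382

Mean Ct: CG2124 mock-infected 25.490; CG2124 infected 26.320; Act5C mock-infected 18.920; Act5C infected 18.360
ΔCt(mock-infected) = 25.490 − 18.920 = 6.570
ΔCt(infected) = 26.320 − 18.360 = 7.960
ΔΔCt = 7.960 − 6.570 = 1.390
Fold change = 2^(−1.390) = 0.3816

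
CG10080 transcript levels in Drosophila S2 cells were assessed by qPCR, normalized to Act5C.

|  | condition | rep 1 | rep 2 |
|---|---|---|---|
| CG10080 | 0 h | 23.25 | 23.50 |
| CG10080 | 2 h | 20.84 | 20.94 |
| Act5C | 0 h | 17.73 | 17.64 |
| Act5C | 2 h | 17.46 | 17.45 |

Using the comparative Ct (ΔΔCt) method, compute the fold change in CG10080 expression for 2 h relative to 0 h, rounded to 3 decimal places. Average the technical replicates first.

4.773

Mean Ct: CG10080 0 h 23.375; CG10080 2 h 20.890; Act5C 0 h 17.685; Act5C 2 h 17.455
ΔCt(0 h) = 23.375 − 17.685 = 5.690
ΔCt(2 h) = 20.890 − 17.455 = 3.435
ΔΔCt = 3.435 − 5.690 = -2.255
Fold change = 2^(−(-2.255)) = 2^2.255 = 4.7733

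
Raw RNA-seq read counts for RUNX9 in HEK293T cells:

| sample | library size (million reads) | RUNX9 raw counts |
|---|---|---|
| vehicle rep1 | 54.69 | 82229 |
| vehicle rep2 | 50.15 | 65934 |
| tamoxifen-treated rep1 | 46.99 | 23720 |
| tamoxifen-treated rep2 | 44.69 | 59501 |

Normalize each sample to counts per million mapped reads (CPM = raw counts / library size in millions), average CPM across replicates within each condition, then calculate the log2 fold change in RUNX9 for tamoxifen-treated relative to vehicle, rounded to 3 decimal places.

CPM(vehicle rep1) = 82229 / 54.69 = 1503.5473
CPM(vehicle rep2) = 65934 / 50.15 = 1314.7358
CPM(tamoxifen-treated rep1) = 23720 / 46.99 = 504.7883
CPM(tamoxifen-treated rep2) = 59501 / 44.69 = 1331.4164
mean CPM(vehicle) = 1409.1415; mean CPM(tamoxifen-treated) = 918.1023
Fold change = 918.1023 / 1409.1415 = 0.65153
log2(0.65153) = -0.6181

-0.618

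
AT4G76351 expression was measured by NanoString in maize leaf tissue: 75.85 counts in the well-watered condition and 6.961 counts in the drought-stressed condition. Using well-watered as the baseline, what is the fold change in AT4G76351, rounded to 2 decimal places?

0.09

Fold change = 6.961 / 75.85 = 0.092
AT4G76351 is downregulated.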